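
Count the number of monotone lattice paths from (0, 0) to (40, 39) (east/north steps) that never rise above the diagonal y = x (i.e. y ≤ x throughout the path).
Number of paths = 2622127042276492108820

By the reflection principle (André's argument), the number of monotone paths to (40, 39) with n ≤ m that never go above y = x is C(79, 40) − C(79, 41) = 53753604366668088230810 − 51131477324391596121990 = 2622127042276492108820.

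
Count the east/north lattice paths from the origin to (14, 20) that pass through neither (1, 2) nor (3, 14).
Number of paths = 768179383

Inclusion–exclusion. Total paths: C(34, 14) = 1391975640. Through P₁: C(3, 1)·C(31, 13) = 618759225. Through P₂: C(17, 3)·C(17, 11) = 8415680. Since P₁ is strictly southwest of P₂, a monotone path through both must visit P₁ then P₂; paths through both = C(3, 1)·C(14, 2)·C(17, 11) = 3378648. Avoid both = 1391975640 − 618759225 − 8415680 + 3378648 = 768179383.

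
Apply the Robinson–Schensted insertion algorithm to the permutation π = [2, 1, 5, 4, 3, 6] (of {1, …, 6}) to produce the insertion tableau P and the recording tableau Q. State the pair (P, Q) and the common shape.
P = [1, 3, 6] / [2, 4] / [5];  Q = [1, 3, 6] / [2, 4] / [5];  common shape = (3, 2, 1)

Row-insert the values π_1, π_2, … into P one at a time, bumping the leftmost entry strictly greater than the inserted value down to the next row. The recording tableau Q records, in position (i, j), the step at which that cell was added to P.
  Insert 2 (step 1): P = [2];  Q = [1]
  Insert 1 (step 2): P = [1] / [2];  Q = [1] / [2]
  Insert 5 (step 3): P = [1, 5] / [2];  Q = [1, 3] / [2]
  Insert 4 (step 4): P = [1, 4] / [2, 5];  Q = [1, 3] / [2, 4]
  Insert 3 (step 5): P = [1, 3] / [2, 4] / [5];  Q = [1, 3] / [2, 4] / [5]
  Insert 6 (step 6): P = [1, 3, 6] / [2, 4] / [5];  Q = [1, 3, 6] / [2, 4] / [5]
Final shape: (3, 2, 1).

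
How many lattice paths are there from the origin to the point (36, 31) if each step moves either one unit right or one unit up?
Number of paths = 11923179284862717872

A monotone lattice path from (0, 0) to (36, 31) consists of 36 east steps and 31 north steps in some order, so it is determined by which 36 of the 67 steps are east. The count is C(67, 36) = 11923179284862717872.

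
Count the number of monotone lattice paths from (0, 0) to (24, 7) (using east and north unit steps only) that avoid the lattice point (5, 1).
Number of paths = 1566975

Total paths from (0, 0) to (24, 7): C(31, 24) = 2629575. Paths through (5, 1): (paths (0, 0) → (5, 1)) × (paths (5, 1) → (24, 7)) = C(6, 5) · C(25, 19) = 6 · 177100 = 1062600. Avoidance count = 2629575 − 1062600 = 1566975.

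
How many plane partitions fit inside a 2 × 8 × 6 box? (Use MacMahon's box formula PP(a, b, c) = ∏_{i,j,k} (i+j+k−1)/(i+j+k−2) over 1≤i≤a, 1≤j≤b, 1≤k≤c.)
PP(2, 8, 6) = 2147145

Evaluate the triple product over i = 1..2, j = 1..8, k = 1..6. The factors are (2/1) · (3/2) · (4/3) · (5/4) · (6/5) · (7/6) · (3/2) · (4/3) · … (96 factors total). The numerators and denominators telescope so the product is an integer; carrying out the multiplication exactly gives PP(2, 8, 6) = 2147145.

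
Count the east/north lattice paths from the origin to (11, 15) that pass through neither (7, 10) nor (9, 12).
Number of paths = 3503292

Inclusion–exclusion. Total paths: C(26, 11) = 7726160. Through P₁: C(17, 7)·C(9, 4) = 2450448. Through P₂: C(21, 9)·C(5, 2) = 2939300. Since P₁ is strictly southwest of P₂, a monotone path through both must visit P₁ then P₂; paths through both = C(17, 7)·C(4, 2)·C(5, 2) = 1166880. Avoid both = 7726160 − 2450448 − 2939300 + 1166880 = 3503292.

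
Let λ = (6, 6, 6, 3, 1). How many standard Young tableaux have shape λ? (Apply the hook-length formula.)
# SYT of shape (6, 6, 6, 3, 1) = 320089770

Hook-length formula: f^λ = n! / Π hook(c), product over all cells c of the Young diagram. For λ = (6, 6, 6, 3, 1), n = 22 boxes. Hook lengths by row (left-to-right, top-to-bottom): [10, 8, 7, 5, 4, 3]; [9, 7, 6, 4, 3, 2]; [8, 6, 5, 3, 2, 1]; [4, 2, 1]; [1]. Product of hooks = 3511517184000. So f^λ = 22! / 3511517184000 = 1124000727777607680000 / 3511517184000 = 320089770.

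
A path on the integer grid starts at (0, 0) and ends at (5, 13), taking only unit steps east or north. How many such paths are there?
Number of paths = 8568

A monotone lattice path from (0, 0) to (5, 13) consists of 5 east steps and 13 north steps in some order, so it is determined by which 5 of the 18 steps are east. The count is C(18, 5) = 8568.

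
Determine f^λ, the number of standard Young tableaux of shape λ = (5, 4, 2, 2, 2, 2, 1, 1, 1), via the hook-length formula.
# SYT of shape (5, 4, 2, 2, 2, 2, 1, 1, 1) = 46512000

Hook-length formula: f^λ = n! / Π hook(c), product over all cells c of the Young diagram. For λ = (5, 4, 2, 2, 2, 2, 1, 1, 1), n = 20 boxes. Hook lengths by row (left-to-right, top-to-bottom): [13, 9, 4, 3, 1]; [11, 7, 2, 1]; [8, 4]; [7, 3]; [6, 2]; [5, 1]; [3]; [2]; [1]. Product of hooks = 52306974720. So f^λ = 20! / 52306974720 = 2432902008176640000 / 52306974720 = 46512000.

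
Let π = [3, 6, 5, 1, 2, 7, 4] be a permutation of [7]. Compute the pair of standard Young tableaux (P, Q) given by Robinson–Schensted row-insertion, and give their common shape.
P = [1, 2, 4] / [3, 5, 7] / [6];  Q = [1, 2, 6] / [3, 5, 7] / [4];  common shape = (3, 3, 1)

Row-insert the values π_1, π_2, … into P one at a time, bumping the leftmost entry strictly greater than the inserted value down to the next row. The recording tableau Q records, in position (i, j), the step at which that cell was added to P.
  Insert 3 (step 1): P = [3];  Q = [1]
  Insert 6 (step 2): P = [3, 6];  Q = [1, 2]
  Insert 5 (step 3): P = [3, 5] / [6];  Q = [1, 2] / [3]
  Insert 1 (step 4): P = [1, 5] / [3] / [6];  Q = [1, 2] / [3] / [4]
  Insert 2 (step 5): P = [1, 2] / [3, 5] / [6];  Q = [1, 2] / [3, 5] / [4]
  Insert 7 (step 6): P = [1, 2, 7] / [3, 5] / [6];  Q = [1, 2, 6] / [3, 5] / [4]
  Insert 4 (step 7): P = [1, 2, 4] / [3, 5, 7] / [6];  Q = [1, 2, 6] / [3, 5, 7] / [4]
Final shape: (3, 3, 1).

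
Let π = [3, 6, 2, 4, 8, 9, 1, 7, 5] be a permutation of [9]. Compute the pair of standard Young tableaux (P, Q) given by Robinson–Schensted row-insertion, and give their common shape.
P = [1, 4, 5, 9] / [2, 6, 7] / [3, 8];  Q = [1, 2, 5, 6] / [3, 4, 8] / [7, 9];  common shape = (4, 3, 2)

Row-insert the values π_1, π_2, … into P one at a time, bumping the leftmost entry strictly greater than the inserted value down to the next row. The recording tableau Q records, in position (i, j), the step at which that cell was added to P.
  Insert 3 (step 1): P = [3];  Q = [1]
  Insert 6 (step 2): P = [3, 6];  Q = [1, 2]
  Insert 2 (step 3): P = [2, 6] / [3];  Q = [1, 2] / [3]
  Insert 4 (step 4): P = [2, 4] / [3, 6];  Q = [1, 2] / [3, 4]
  Insert 8 (step 5): P = [2, 4, 8] / [3, 6];  Q = [1, 2, 5] / [3, 4]
  Insert 9 (step 6): P = [2, 4, 8, 9] / [3, 6];  Q = [1, 2, 5, 6] / [3, 4]
  Insert 1 (step 7): P = [1, 4, 8, 9] / [2, 6] / [3];  Q = [1, 2, 5, 6] / [3, 4] / [7]
  Insert 7 (step 8): P = [1, 4, 7, 9] / [2, 6, 8] / [3];  Q = [1, 2, 5, 6] / [3, 4, 8] / [7]
  Insert 5 (step 9): P = [1, 4, 5, 9] / [2, 6, 7] / [3, 8];  Q = [1, 2, 5, 6] / [3, 4, 8] / [7, 9]
Final shape: (4, 3, 2).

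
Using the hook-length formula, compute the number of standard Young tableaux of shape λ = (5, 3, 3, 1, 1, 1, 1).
# SYT of shape (5, 3, 3, 1, 1, 1, 1) = 122850

Hook-length formula: f^λ = n! / Π hook(c), product over all cells c of the Young diagram. For λ = (5, 3, 3, 1, 1, 1, 1), n = 15 boxes. Hook lengths by row (left-to-right, top-to-bottom): [11, 6, 5, 2, 1]; [8, 3, 2]; [7, 2, 1]; [4]; [3]; [2]; [1]. Product of hooks = 10644480. So f^λ = 15! / 10644480 = 1307674368000 / 10644480 = 122850.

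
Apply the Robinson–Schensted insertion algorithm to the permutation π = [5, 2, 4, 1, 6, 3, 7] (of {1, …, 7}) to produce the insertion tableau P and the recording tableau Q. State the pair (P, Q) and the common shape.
P = [1, 3, 6, 7] / [2, 4] / [5];  Q = [1, 3, 5, 7] / [2, 6] / [4];  common shape = (4, 2, 1)

Row-insert the values π_1, π_2, … into P one at a time, bumping the leftmost entry strictly greater than the inserted value down to the next row. The recording tableau Q records, in position (i, j), the step at which that cell was added to P.
  Insert 5 (step 1): P = [5];  Q = [1]
  Insert 2 (step 2): P = [2] / [5];  Q = [1] / [2]
  Insert 4 (step 3): P = [2, 4] / [5];  Q = [1, 3] / [2]
  Insert 1 (step 4): P = [1, 4] / [2] / [5];  Q = [1, 3] / [2] / [4]
  Insert 6 (step 5): P = [1, 4, 6] / [2] / [5];  Q = [1, 3, 5] / [2] / [4]
  Insert 3 (step 6): P = [1, 3, 6] / [2, 4] / [5];  Q = [1, 3, 5] / [2, 6] / [4]
  Insert 7 (step 7): P = [1, 3, 6, 7] / [2, 4] / [5];  Q = [1, 3, 5, 7] / [2, 6] / [4]
Final shape: (4, 2, 1).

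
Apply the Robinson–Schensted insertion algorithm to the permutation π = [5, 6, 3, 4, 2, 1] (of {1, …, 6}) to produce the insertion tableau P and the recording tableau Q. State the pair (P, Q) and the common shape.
P = [1, 4] / [2, 6] / [3] / [5];  Q = [1, 2] / [3, 4] / [5] / [6];  common shape = (2, 2, 1, 1)

Row-insert the values π_1, π_2, … into P one at a time, bumping the leftmost entry strictly greater than the inserted value down to the next row. The recording tableau Q records, in position (i, j), the step at which that cell was added to P.
  Insert 5 (step 1): P = [5];  Q = [1]
  Insert 6 (step 2): P = [5, 6];  Q = [1, 2]
  Insert 3 (step 3): P = [3, 6] / [5];  Q = [1, 2] / [3]
  Insert 4 (step 4): P = [3, 4] / [5, 6];  Q = [1, 2] / [3, 4]
  Insert 2 (step 5): P = [2, 4] / [3, 6] / [5];  Q = [1, 2] / [3, 4] / [5]
  Insert 1 (step 6): P = [1, 4] / [2, 6] / [3] / [5];  Q = [1, 2] / [3, 4] / [5] / [6]
Final shape: (2, 2, 1, 1).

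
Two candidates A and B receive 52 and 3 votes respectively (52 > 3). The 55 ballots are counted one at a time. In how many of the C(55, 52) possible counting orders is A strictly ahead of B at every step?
Strict-lead orderings = 23373

Total orderings of the 55 votes with 52 for A: C(55, 52) = 26235. By the Bertrand ballot formula (Cycle Lemma / reflection principle), the number of orderings in which A is strictly ahead of B throughout is (p − q)/(p + q) · C(p + q, p) = (52 − 3)/(52 + 3) · 26235 = 23373.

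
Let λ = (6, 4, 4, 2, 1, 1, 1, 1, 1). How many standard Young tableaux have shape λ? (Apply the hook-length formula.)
# SYT of shape (6, 4, 4, 2, 1, 1, 1, 1, 1) = 342839952

Hook-length formula: f^λ = n! / Π hook(c), product over all cells c of the Young diagram. For λ = (6, 4, 4, 2, 1, 1, 1, 1, 1), n = 21 boxes. Hook lengths by row (left-to-right, top-to-bottom): [14, 8, 6, 5, 2, 1]; [11, 5, 3, 2]; [10, 4, 2, 1]; [7, 1]; [5]; [4]; [3]; [2]; [1]. Product of hooks = 149022720000. So f^λ = 21! / 149022720000 = 51090942171709440000 / 149022720000 = 342839952.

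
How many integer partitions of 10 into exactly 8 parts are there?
p(10, 8 parts) = 2

Partitions of n into exactly k parts ↔ partitions of n − k into at most k parts (subtract 1 from each part). For n = 10, k = 8, the partitions are: 3+1+1+1+1+1+1+1, 2+2+1+1+1+1+1+1. Count = 2.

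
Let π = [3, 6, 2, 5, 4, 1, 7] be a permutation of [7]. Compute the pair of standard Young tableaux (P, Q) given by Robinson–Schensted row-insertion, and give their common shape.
P = [1, 4, 7] / [2, 5] / [3] / [6];  Q = [1, 2, 7] / [3, 4] / [5] / [6];  common shape = (3, 2, 1, 1)

Row-insert the values π_1, π_2, … into P one at a time, bumping the leftmost entry strictly greater than the inserted value down to the next row. The recording tableau Q records, in position (i, j), the step at which that cell was added to P.
  Insert 3 (step 1): P = [3];  Q = [1]
  Insert 6 (step 2): P = [3, 6];  Q = [1, 2]
  Insert 2 (step 3): P = [2, 6] / [3];  Q = [1, 2] / [3]
  Insert 5 (step 4): P = [2, 5] / [3, 6];  Q = [1, 2] / [3, 4]
  Insert 4 (step 5): P = [2, 4] / [3, 5] / [6];  Q = [1, 2] / [3, 4] / [5]
  Insert 1 (step 6): P = [1, 4] / [2, 5] / [3] / [6];  Q = [1, 2] / [3, 4] / [5] / [6]
  Insert 7 (step 7): P = [1, 4, 7] / [2, 5] / [3] / [6];  Q = [1, 2, 7] / [3, 4] / [5] / [6]
Final shape: (3, 2, 1, 1).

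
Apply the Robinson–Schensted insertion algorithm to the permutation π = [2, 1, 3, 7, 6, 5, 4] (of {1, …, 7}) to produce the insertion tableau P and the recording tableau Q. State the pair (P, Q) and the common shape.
P = [1, 3, 4] / [2, 5] / [6] / [7];  Q = [1, 3, 4] / [2, 5] / [6] / [7];  common shape = (3, 2, 1, 1)

Row-insert the values π_1, π_2, … into P one at a time, bumping the leftmost entry strictly greater than the inserted value down to the next row. The recording tableau Q records, in position (i, j), the step at which that cell was added to P.
  Insert 2 (step 1): P = [2];  Q = [1]
  Insert 1 (step 2): P = [1] / [2];  Q = [1] / [2]
  Insert 3 (step 3): P = [1, 3] / [2];  Q = [1, 3] / [2]
  Insert 7 (step 4): P = [1, 3, 7] / [2];  Q = [1, 3, 4] / [2]
  Insert 6 (step 5): P = [1, 3, 6] / [2, 7];  Q = [1, 3, 4] / [2, 5]
  Insert 5 (step 6): P = [1, 3, 5] / [2, 6] / [7];  Q = [1, 3, 4] / [2, 5] / [6]
  Insert 4 (step 7): P = [1, 3, 4] / [2, 5] / [6] / [7];  Q = [1, 3, 4] / [2, 5] / [6] / [7]
Final shape: (3, 2, 1, 1).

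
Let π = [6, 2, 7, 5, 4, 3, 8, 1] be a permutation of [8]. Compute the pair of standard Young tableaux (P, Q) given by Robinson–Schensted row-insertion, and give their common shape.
P = [1, 3, 8] / [2, 7] / [4] / [5] / [6];  Q = [1, 3, 7] / [2, 4] / [5] / [6] / [8];  common shape = (3, 2, 1, 1, 1)

Row-insert the values π_1, π_2, … into P one at a time, bumping the leftmost entry strictly greater than the inserted value down to the next row. The recording tableau Q records, in position (i, j), the step at which that cell was added to P.
  Insert 6 (step 1): P = [6];  Q = [1]
  Insert 2 (step 2): P = [2] / [6];  Q = [1] / [2]
  Insert 7 (step 3): P = [2, 7] / [6];  Q = [1, 3] / [2]
  Insert 5 (step 4): P = [2, 5] / [6, 7];  Q = [1, 3] / [2, 4]
  Insert 4 (step 5): P = [2, 4] / [5, 7] / [6];  Q = [1, 3] / [2, 4] / [5]
  Insert 3 (step 6): P = [2, 3] / [4, 7] / [5] / [6];  Q = [1, 3] / [2, 4] / [5] / [6]
  Insert 8 (step 7): P = [2, 3, 8] / [4, 7] / [5] / [6];  Q = [1, 3, 7] / [2, 4] / [5] / [6]
  Insert 1 (step 8): P = [1, 3, 8] / [2, 7] / [4] / [5] / [6];  Q = [1, 3, 7] / [2, 4] / [5] / [6] / [8]
Final shape: (3, 2, 1, 1, 1).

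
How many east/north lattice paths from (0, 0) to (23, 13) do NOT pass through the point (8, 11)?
Number of paths = 2300510448

Total paths from (0, 0) to (23, 13): C(36, 23) = 2310789600. Paths through (8, 11): (paths (0, 0) → (8, 11)) × (paths (8, 11) → (23, 13)) = C(19, 8) · C(17, 15) = 75582 · 136 = 10279152. Avoidance count = 2310789600 − 10279152 = 2300510448.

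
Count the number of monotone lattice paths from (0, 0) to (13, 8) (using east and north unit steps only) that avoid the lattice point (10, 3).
Number of paths = 187474

Total paths from (0, 0) to (13, 8): C(21, 13) = 203490. Paths through (10, 3): (paths (0, 0) → (10, 3)) × (paths (10, 3) → (13, 8)) = C(13, 10) · C(8, 3) = 286 · 56 = 16016. Avoidance count = 203490 − 16016 = 187474.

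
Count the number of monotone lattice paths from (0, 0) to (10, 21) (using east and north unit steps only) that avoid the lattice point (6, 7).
Number of paths = 39101205

Total paths from (0, 0) to (10, 21): C(31, 10) = 44352165. Paths through (6, 7): (paths (0, 0) → (6, 7)) × (paths (6, 7) → (10, 21)) = C(13, 6) · C(18, 4) = 1716 · 3060 = 5250960. Avoidance count = 44352165 − 5250960 = 39101205.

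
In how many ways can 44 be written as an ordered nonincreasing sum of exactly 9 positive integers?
p(44, 9 parts) = 6615

Partitions of n into exactly k parts are in bijection with partitions of n − k into at most k parts (subtract 1 from each part). So p(44, exactly 9) = p(35, parts ≤ 9). Computing via the recurrence p(m, j) = p(m, j−1) + p(m−j, j) gives 6615.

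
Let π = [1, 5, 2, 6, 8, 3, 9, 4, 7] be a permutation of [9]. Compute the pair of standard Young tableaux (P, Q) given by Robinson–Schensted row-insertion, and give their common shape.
P = [1, 2, 3, 4, 7] / [5, 6, 8, 9];  Q = [1, 2, 4, 5, 7] / [3, 6, 8, 9];  common shape = (5, 4)

Row-insert the values π_1, π_2, … into P one at a time, bumping the leftmost entry strictly greater than the inserted value down to the next row. The recording tableau Q records, in position (i, j), the step at which that cell was added to P.
  Insert 1 (step 1): P = [1];  Q = [1]
  Insert 5 (step 2): P = [1, 5];  Q = [1, 2]
  Insert 2 (step 3): P = [1, 2] / [5];  Q = [1, 2] / [3]
  Insert 6 (step 4): P = [1, 2, 6] / [5];  Q = [1, 2, 4] / [3]
  Insert 8 (step 5): P = [1, 2, 6, 8] / [5];  Q = [1, 2, 4, 5] / [3]
  Insert 3 (step 6): P = [1, 2, 3, 8] / [5, 6];  Q = [1, 2, 4, 5] / [3, 6]
  Insert 9 (step 7): P = [1, 2, 3, 8, 9] / [5, 6];  Q = [1, 2, 4, 5, 7] / [3, 6]
  Insert 4 (step 8): P = [1, 2, 3, 4, 9] / [5, 6, 8];  Q = [1, 2, 4, 5, 7] / [3, 6, 8]
  Insert 7 (step 9): P = [1, 2, 3, 4, 7] / [5, 6, 8, 9];  Q = [1, 2, 4, 5, 7] / [3, 6, 8, 9]
Final shape: (5, 4).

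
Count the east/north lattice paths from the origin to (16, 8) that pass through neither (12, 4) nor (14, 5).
Number of paths = 546391

Inclusion–exclusion. Total paths: C(24, 16) = 735471. Through P₁: C(16, 12)·C(8, 4) = 127400. Through P₂: C(19, 14)·C(5, 2) = 116280. Since P₁ is strictly southwest of P₂, a monotone path through both must visit P₁ then P₂; paths through both = C(16, 12)·C(3, 2)·C(5, 2) = 54600. Avoid both = 735471 − 127400 − 116280 + 54600 = 546391.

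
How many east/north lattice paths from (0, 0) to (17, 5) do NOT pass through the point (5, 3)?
Number of paths = 21238

Total paths from (0, 0) to (17, 5): C(22, 17) = 26334. Paths through (5, 3): (paths (0, 0) → (5, 3)) × (paths (5, 3) → (17, 5)) = C(8, 5) · C(14, 12) = 56 · 91 = 5096. Avoidance count = 26334 − 5096 = 21238.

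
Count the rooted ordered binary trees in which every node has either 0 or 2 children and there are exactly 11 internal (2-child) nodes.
C_11 = 58786

These full binary trees are counted by the Catalan number C_n = (1/(n + 1)) · C(2n, n). For n = 11: C_11 = (1/12) · C(22, 11) = 705432/12 = 58786.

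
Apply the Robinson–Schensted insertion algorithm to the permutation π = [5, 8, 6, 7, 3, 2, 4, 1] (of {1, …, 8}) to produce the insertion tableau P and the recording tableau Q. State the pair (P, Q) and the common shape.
P = [1, 4, 7] / [2, 6] / [3] / [5] / [8];  Q = [1, 2, 4] / [3, 7] / [5] / [6] / [8];  common shape = (3, 2, 1, 1, 1)

Row-insert the values π_1, π_2, … into P one at a time, bumping the leftmost entry strictly greater than the inserted value down to the next row. The recording tableau Q records, in position (i, j), the step at which that cell was added to P.
  Insert 5 (step 1): P = [5];  Q = [1]
  Insert 8 (step 2): P = [5, 8];  Q = [1, 2]
  Insert 6 (step 3): P = [5, 6] / [8];  Q = [1, 2] / [3]
  Insert 7 (step 4): P = [5, 6, 7] / [8];  Q = [1, 2, 4] / [3]
  Insert 3 (step 5): P = [3, 6, 7] / [5] / [8];  Q = [1, 2, 4] / [3] / [5]
  Insert 2 (step 6): P = [2, 6, 7] / [3] / [5] / [8];  Q = [1, 2, 4] / [3] / [5] / [6]
  Insert 4 (step 7): P = [2, 4, 7] / [3, 6] / [5] / [8];  Q = [1, 2, 4] / [3, 7] / [5] / [6]
  Insert 1 (step 8): P = [1, 4, 7] / [2, 6] / [3] / [5] / [8];  Q = [1, 2, 4] / [3, 7] / [5] / [6] / [8]
Final shape: (3, 2, 1, 1, 1).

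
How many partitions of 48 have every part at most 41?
p(48, parts ≤ 41) = 147243

Use the recurrence p(n, m) = p(n, m−1) + p(n−m, m): either the largest part is < m (count p(n, m−1)) or the largest part is exactly m (remove one copy of m, count p(n−m, m)). With p(0, ·) = 1 this gives p(48, parts ≤ 41) = 147243. (By conjugating Young diagrams, this also counts partitions of 48 into at most 41 parts.)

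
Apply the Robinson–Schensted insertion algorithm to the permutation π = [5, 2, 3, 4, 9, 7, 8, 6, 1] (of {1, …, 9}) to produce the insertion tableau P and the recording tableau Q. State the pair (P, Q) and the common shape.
P = [1, 3, 4, 6, 8] / [2, 7] / [5] / [9];  Q = [1, 3, 4, 5, 7] / [2, 6] / [8] / [9];  common shape = (5, 2, 1, 1)

Row-insert the values π_1, π_2, … into P one at a time, bumping the leftmost entry strictly greater than the inserted value down to the next row. The recording tableau Q records, in position (i, j), the step at which that cell was added to P.
  Insert 5 (step 1): P = [5];  Q = [1]
  Insert 2 (step 2): P = [2] / [5];  Q = [1] / [2]
  Insert 3 (step 3): P = [2, 3] / [5];  Q = [1, 3] / [2]
  Insert 4 (step 4): P = [2, 3, 4] / [5];  Q = [1, 3, 4] / [2]
  Insert 9 (step 5): P = [2, 3, 4, 9] / [5];  Q = [1, 3, 4, 5] / [2]
  Insert 7 (step 6): P = [2, 3, 4, 7] / [5, 9];  Q = [1, 3, 4, 5] / [2, 6]
  Insert 8 (step 7): P = [2, 3, 4, 7, 8] / [5, 9];  Q = [1, 3, 4, 5, 7] / [2, 6]
  Insert 6 (step 8): P = [2, 3, 4, 6, 8] / [5, 7] / [9];  Q = [1, 3, 4, 5, 7] / [2, 6] / [8]
  Insert 1 (step 9): P = [1, 3, 4, 6, 8] / [2, 7] / [5] / [9];  Q = [1, 3, 4, 5, 7] / [2, 6] / [8] / [9]
Final shape: (5, 2, 1, 1).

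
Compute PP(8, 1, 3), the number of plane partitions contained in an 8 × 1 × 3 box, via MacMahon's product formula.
PP(8, 1, 3) = 165

Evaluate the triple product over i = 1..8, j = 1..1, k = 1..3. The factors are (2/1) · (3/2) · (4/3) · (3/2) · (4/3) · (5/4) · (4/3) · (5/4) · … (24 factors total). The numerators and denominators telescope so the product is an integer; carrying out the multiplication exactly gives PP(8, 1, 3) = 165.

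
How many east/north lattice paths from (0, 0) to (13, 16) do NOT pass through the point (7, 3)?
Number of paths = 64608075

Total paths from (0, 0) to (13, 16): C(29, 13) = 67863915. Paths through (7, 3): (paths (0, 0) → (7, 3)) × (paths (7, 3) → (13, 16)) = C(10, 7) · C(19, 6) = 120 · 27132 = 3255840. Avoidance count = 67863915 − 3255840 = 64608075.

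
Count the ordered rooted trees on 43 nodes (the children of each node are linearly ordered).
C_42 = 39044429911904443959240

These ordered rooted trees are counted by the Catalan number C_n = (1/(n + 1)) · C(2n, n). For n = 42: C_42 = (1/43) · C(84, 42) = 1678910486211891090247320/43 = 39044429911904443959240.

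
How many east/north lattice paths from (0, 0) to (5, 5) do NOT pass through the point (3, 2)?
Number of paths = 152

Total paths from (0, 0) to (5, 5): C(10, 5) = 252. Paths through (3, 2): (paths (0, 0) → (3, 2)) × (paths (3, 2) → (5, 5)) = C(5, 3) · C(5, 2) = 10 · 10 = 100. Avoidance count = 252 − 100 = 152.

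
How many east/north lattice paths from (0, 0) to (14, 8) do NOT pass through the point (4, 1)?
Number of paths = 222530

Total paths from (0, 0) to (14, 8): C(22, 14) = 319770. Paths through (4, 1): (paths (0, 0) → (4, 1)) × (paths (4, 1) → (14, 8)) = C(5, 4) · C(17, 10) = 5 · 19448 = 97240. Avoidance count = 319770 − 97240 = 222530.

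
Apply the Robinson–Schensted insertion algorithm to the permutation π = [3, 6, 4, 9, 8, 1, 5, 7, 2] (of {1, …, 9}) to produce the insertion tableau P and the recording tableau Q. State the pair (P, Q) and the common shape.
P = [1, 2, 5, 7] / [3, 4] / [6, 8] / [9];  Q = [1, 2, 4, 8] / [3, 5] / [6, 7] / [9];  common shape = (4, 2, 2, 1)

Row-insert the values π_1, π_2, … into P one at a time, bumping the leftmost entry strictly greater than the inserted value down to the next row. The recording tableau Q records, in position (i, j), the step at which that cell was added to P.
  Insert 3 (step 1): P = [3];  Q = [1]
  Insert 6 (step 2): P = [3, 6];  Q = [1, 2]
  Insert 4 (step 3): P = [3, 4] / [6];  Q = [1, 2] / [3]
  Insert 9 (step 4): P = [3, 4, 9] / [6];  Q = [1, 2, 4] / [3]
  Insert 8 (step 5): P = [3, 4, 8] / [6, 9];  Q = [1, 2, 4] / [3, 5]
  Insert 1 (step 6): P = [1, 4, 8] / [3, 9] / [6];  Q = [1, 2, 4] / [3, 5] / [6]
  Insert 5 (step 7): P = [1, 4, 5] / [3, 8] / [6, 9];  Q = [1, 2, 4] / [3, 5] / [6, 7]
  Insert 7 (step 8): P = [1, 4, 5, 7] / [3, 8] / [6, 9];  Q = [1, 2, 4, 8] / [3, 5] / [6, 7]
  Insert 2 (step 9): P = [1, 2, 5, 7] / [3, 4] / [6, 8] / [9];  Q = [1, 2, 4, 8] / [3, 5] / [6, 7] / [9]
Final shape: (4, 2, 2, 1).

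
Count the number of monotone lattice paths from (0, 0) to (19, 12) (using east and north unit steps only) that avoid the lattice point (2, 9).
Number of paths = 141057825

Total paths from (0, 0) to (19, 12): C(31, 19) = 141120525. Paths through (2, 9): (paths (0, 0) → (2, 9)) × (paths (2, 9) → (19, 12)) = C(11, 2) · C(20, 17) = 55 · 1140 = 62700. Avoidance count = 141120525 − 62700 = 141057825.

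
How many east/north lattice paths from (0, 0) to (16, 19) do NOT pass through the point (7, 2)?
Number of paths = 3947445150

Total paths from (0, 0) to (16, 19): C(35, 16) = 4059928950. Paths through (7, 2): (paths (0, 0) → (7, 2)) × (paths (7, 2) → (16, 19)) = C(9, 7) · C(26, 9) = 36 · 3124550 = 112483800. Avoidance count = 4059928950 − 112483800 = 3947445150.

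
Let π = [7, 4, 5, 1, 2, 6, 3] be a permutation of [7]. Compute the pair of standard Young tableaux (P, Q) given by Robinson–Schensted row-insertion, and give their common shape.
P = [1, 2, 3] / [4, 5, 6] / [7];  Q = [1, 3, 6] / [2, 5, 7] / [4];  common shape = (3, 3, 1)

Row-insert the values π_1, π_2, … into P one at a time, bumping the leftmost entry strictly greater than the inserted value down to the next row. The recording tableau Q records, in position (i, j), the step at which that cell was added to P.
  Insert 7 (step 1): P = [7];  Q = [1]
  Insert 4 (step 2): P = [4] / [7];  Q = [1] / [2]
  Insert 5 (step 3): P = [4, 5] / [7];  Q = [1, 3] / [2]
  Insert 1 (step 4): P = [1, 5] / [4] / [7];  Q = [1, 3] / [2] / [4]
  Insert 2 (step 5): P = [1, 2] / [4, 5] / [7];  Q = [1, 3] / [2, 5] / [4]
  Insert 6 (step 6): P = [1, 2, 6] / [4, 5] / [7];  Q = [1, 3, 6] / [2, 5] / [4]
  Insert 3 (step 7): P = [1, 2, 3] / [4, 5, 6] / [7];  Q = [1, 3, 6] / [2, 5, 7] / [4]
Final shape: (3, 3, 1).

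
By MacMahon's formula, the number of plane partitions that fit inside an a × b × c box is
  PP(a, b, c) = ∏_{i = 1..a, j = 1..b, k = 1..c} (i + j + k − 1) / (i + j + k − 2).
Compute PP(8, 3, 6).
PP(8, 3, 6) = 614083470

Evaluate the triple product over i = 1..8, j = 1..3, k = 1..6. The factors are (2/1) · (3/2) · (4/3) · (5/4) · (6/5) · (7/6) · (3/2) · (4/3) · … (144 factors total). The numerators and denominators telescope so the product is an integer; carrying out the multiplication exactly gives PP(8, 3, 6) = 614083470.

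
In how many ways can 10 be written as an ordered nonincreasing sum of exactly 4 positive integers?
p(10, 4 parts) = 9

Partitions of n into exactly k parts ↔ partitions of n − k into at most k parts (subtract 1 from each part). For n = 10, k = 4, the partitions are: 7+1+1+1, 6+2+1+1, 5+3+1+1, 5+2+2+1, 4+4+1+1, 4+3+2+1, 4+2+2+2, 3+3+3+1, 3+3+2+2. Count = 9.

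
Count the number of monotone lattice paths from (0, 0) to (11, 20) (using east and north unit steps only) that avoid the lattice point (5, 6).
Number of paths = 66765195

Total paths from (0, 0) to (11, 20): C(31, 11) = 84672315. Paths through (5, 6): (paths (0, 0) → (5, 6)) × (paths (5, 6) → (11, 20)) = C(11, 5) · C(20, 6) = 462 · 38760 = 17907120. Avoidance count = 84672315 − 17907120 = 66765195.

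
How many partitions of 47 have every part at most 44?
p(47, parts ≤ 44) = 124750

Use the recurrence p(n, m) = p(n, m−1) + p(n−m, m): either the largest part is < m (count p(n, m−1)) or the largest part is exactly m (remove one copy of m, count p(n−m, m)). With p(0, ·) = 1 this gives p(47, parts ≤ 44) = 124750. (By conjugating Young diagrams, this also counts partitions of 47 into at most 44 parts.)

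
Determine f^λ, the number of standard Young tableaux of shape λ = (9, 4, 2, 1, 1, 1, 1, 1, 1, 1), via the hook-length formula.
# SYT of shape (9, 4, 2, 1, 1, 1, 1, 1, 1, 1) = 213393180

Hook-length formula: f^λ = n! / Π hook(c), product over all cells c of the Young diagram. For λ = (9, 4, 2, 1, 1, 1, 1, 1, 1, 1), n = 22 boxes. Hook lengths by row (left-to-right, top-to-bottom): [18, 10, 8, 7, 5, 4, 3, 2, 1]; [12, 4, 2, 1]; [9, 1]; [7]; [6]; [5]; [4]; [3]; [2]; [1]. Product of hooks = 5267275776000. So f^λ = 22! / 5267275776000 = 1124000727777607680000 / 5267275776000 = 213393180.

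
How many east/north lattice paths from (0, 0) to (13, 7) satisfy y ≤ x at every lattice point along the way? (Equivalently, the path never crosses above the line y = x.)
Number of paths = 38760

By the reflection principle (André's argument), the number of monotone paths to (13, 7) with n ≤ m that never go above y = x is C(20, 13) − C(20, 14) = 77520 − 38760 = 38760.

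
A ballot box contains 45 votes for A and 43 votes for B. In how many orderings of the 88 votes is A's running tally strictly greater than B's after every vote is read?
Strict-lead orderings = 583300119592996693088040

Total orderings of the 88 votes with 45 for A: C(88, 45) = 25665205262091854495873760. By the Bertrand ballot formula (Cycle Lemma / reflection principle), the number of orderings in which A is strictly ahead of B throughout is (p − q)/(p + q) · C(p + q, p) = (45 − 43)/(45 + 43) · 25665205262091854495873760 = 583300119592996693088040.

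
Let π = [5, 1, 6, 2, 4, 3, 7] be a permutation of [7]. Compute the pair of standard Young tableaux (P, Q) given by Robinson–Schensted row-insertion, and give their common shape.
P = [1, 2, 3, 7] / [4, 6] / [5];  Q = [1, 3, 5, 7] / [2, 4] / [6];  common shape = (4, 2, 1)

Row-insert the values π_1, π_2, … into P one at a time, bumping the leftmost entry strictly greater than the inserted value down to the next row. The recording tableau Q records, in position (i, j), the step at which that cell was added to P.
  Insert 5 (step 1): P = [5];  Q = [1]
  Insert 1 (step 2): P = [1] / [5];  Q = [1] / [2]
  Insert 6 (step 3): P = [1, 6] / [5];  Q = [1, 3] / [2]
  Insert 2 (step 4): P = [1, 2] / [5, 6];  Q = [1, 3] / [2, 4]
  Insert 4 (step 5): P = [1, 2, 4] / [5, 6];  Q = [1, 3, 5] / [2, 4]
  Insert 3 (step 6): P = [1, 2, 3] / [4, 6] / [5];  Q = [1, 3, 5] / [2, 4] / [6]
  Insert 7 (step 7): P = [1, 2, 3, 7] / [4, 6] / [5];  Q = [1, 3, 5, 7] / [2, 4] / [6]
Final shape: (4, 2, 1).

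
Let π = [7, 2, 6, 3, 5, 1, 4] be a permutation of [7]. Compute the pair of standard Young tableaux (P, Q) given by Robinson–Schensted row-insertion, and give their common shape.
P = [1, 3, 4] / [2, 5] / [6] / [7];  Q = [1, 3, 5] / [2, 7] / [4] / [6];  common shape = (3, 2, 1, 1)

Row-insert the values π_1, π_2, … into P one at a time, bumping the leftmost entry strictly greater than the inserted value down to the next row. The recording tableau Q records, in position (i, j), the step at which that cell was added to P.
  Insert 7 (step 1): P = [7];  Q = [1]
  Insert 2 (step 2): P = [2] / [7];  Q = [1] / [2]
  Insert 6 (step 3): P = [2, 6] / [7];  Q = [1, 3] / [2]
  Insert 3 (step 4): P = [2, 3] / [6] / [7];  Q = [1, 3] / [2] / [4]
  Insert 5 (step 5): P = [2, 3, 5] / [6] / [7];  Q = [1, 3, 5] / [2] / [4]
  Insert 1 (step 6): P = [1, 3, 5] / [2] / [6] / [7];  Q = [1, 3, 5] / [2] / [4] / [6]
  Insert 4 (step 7): P = [1, 3, 4] / [2, 5] / [6] / [7];  Q = [1, 3, 5] / [2, 7] / [4] / [6]
Final shape: (3, 2, 1, 1).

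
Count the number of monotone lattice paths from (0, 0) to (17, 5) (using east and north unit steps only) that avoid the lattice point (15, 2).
Number of paths = 24974

Total paths from (0, 0) to (17, 5): C(22, 17) = 26334. Paths through (15, 2): (paths (0, 0) → (15, 2)) × (paths (15, 2) → (17, 5)) = C(17, 15) · C(5, 2) = 136 · 10 = 1360. Avoidance count = 26334 − 1360 = 24974.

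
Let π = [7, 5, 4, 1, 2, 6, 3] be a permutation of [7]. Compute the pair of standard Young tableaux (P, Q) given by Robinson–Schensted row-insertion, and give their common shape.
P = [1, 2, 3] / [4, 6] / [5] / [7];  Q = [1, 5, 6] / [2, 7] / [3] / [4];  common shape = (3, 2, 1, 1)

Row-insert the values π_1, π_2, … into P one at a time, bumping the leftmost entry strictly greater than the inserted value down to the next row. The recording tableau Q records, in position (i, j), the step at which that cell was added to P.
  Insert 7 (step 1): P = [7];  Q = [1]
  Insert 5 (step 2): P = [5] / [7];  Q = [1] / [2]
  Insert 4 (step 3): P = [4] / [5] / [7];  Q = [1] / [2] / [3]
  Insert 1 (step 4): P = [1] / [4] / [5] / [7];  Q = [1] / [2] / [3] / [4]
  Insert 2 (step 5): P = [1, 2] / [4] / [5] / [7];  Q = [1, 5] / [2] / [3] / [4]
  Insert 6 (step 6): P = [1, 2, 6] / [4] / [5] / [7];  Q = [1, 5, 6] / [2] / [3] / [4]
  Insert 3 (step 7): P = [1, 2, 3] / [4, 6] / [5] / [7];  Q = [1, 5, 6] / [2, 7] / [3] / [4]
Final shape: (3, 2, 1, 1).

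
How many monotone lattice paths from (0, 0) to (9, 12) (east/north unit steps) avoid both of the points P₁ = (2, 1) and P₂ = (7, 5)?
Number of paths = 183554

Inclusion–exclusion. Total paths: C(21, 9) = 293930. Through P₁: C(3, 2)·C(18, 7) = 95472. Through P₂: C(12, 7)·C(9, 2) = 28512. Since P₁ is strictly southwest of P₂, a monotone path through both must visit P₁ then P₂; paths through both = C(3, 2)·C(9, 5)·C(9, 2) = 13608. Avoid both = 293930 − 95472 − 28512 + 13608 = 183554.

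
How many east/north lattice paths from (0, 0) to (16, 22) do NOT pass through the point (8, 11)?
Number of paths = 16527335706

Total paths from (0, 0) to (16, 22): C(38, 16) = 22239974430. Paths through (8, 11): (paths (0, 0) → (8, 11)) × (paths (8, 11) → (16, 22)) = C(19, 8) · C(19, 8) = 75582 · 75582 = 5712638724. Avoidance count = 22239974430 − 5712638724 = 16527335706.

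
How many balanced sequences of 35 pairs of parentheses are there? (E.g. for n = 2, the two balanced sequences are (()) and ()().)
C_35 = 3116285494907301262

These balanced parentheses are counted by the Catalan number C_n = (1/(n + 1)) · C(2n, n). For n = 35: C_35 = (1/36) · C(70, 35) = 112186277816662845432/36 = 3116285494907301262.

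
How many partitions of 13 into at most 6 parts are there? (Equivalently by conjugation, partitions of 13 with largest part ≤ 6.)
p(13, parts ≤ 6) = 71

Partitions of 13 with all parts ≤ 6: 6+6+1, 6+5+2, 6+5+1+1, 6+4+3, 6+4+2+1, 6+4+1+1+1, 6+3+3+1, 6+3+2+2, 6+3+2+1+1, 6+3+1+1+1+1, 6+2+2+2+1, 6+2+2+1+1+1, 6+2+1+1+1+1+1, 6+1+1+1+1+1+1+1, 5+5+3, 5+5+2+1, 5+5+1+1+1, 5+4+4, 5+4+3+1, 5+4+2+2, 5+4+2+1+1, 5+4+1+1+1+1, 5+3+3+2, 5+3+3+1+1, 5+3+2+2+1, 5+3+2+1+1+1, 5+3+1+1+1+1+1, 5+2+2+2+2, 5+2+2+2+1+1, 5+2+2+1+1+1+1, … (71 total). Count = 71.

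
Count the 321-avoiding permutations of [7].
C_7 = 429

These 321-avoiding permutations are counted by the Catalan number C_n = (1/(n + 1)) · C(2n, n). For n = 7: C_7 = (1/8) · C(14, 7) = 3432/8 = 429.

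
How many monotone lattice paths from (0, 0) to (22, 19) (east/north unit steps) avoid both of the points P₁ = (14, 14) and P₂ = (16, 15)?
Number of paths = 155192623050

Inclusion–exclusion. Total paths: C(41, 22) = 244662670200. Through P₁: C(28, 14)·C(13, 8) = 51630064200. Through P₂: C(31, 16)·C(10, 6) = 63113440950. Since P₁ is strictly southwest of P₂, a monotone path through both must visit P₁ then P₂; paths through both = C(28, 14)·C(3, 2)·C(10, 6) = 25273458000. Avoid both = 244662670200 − 51630064200 − 63113440950 + 25273458000 = 155192623050.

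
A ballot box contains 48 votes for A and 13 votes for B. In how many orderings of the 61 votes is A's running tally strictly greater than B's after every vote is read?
Strict-lead orderings = 3767504582625

Total orderings of the 61 votes with 48 for A: C(61, 48) = 6566222272575. By the Bertrand ballot formula (Cycle Lemma / reflection principle), the number of orderings in which A is strictly ahead of B throughout is (p − q)/(p + q) · C(p + q, p) = (48 − 13)/(48 + 13) · 6566222272575 = 3767504582625.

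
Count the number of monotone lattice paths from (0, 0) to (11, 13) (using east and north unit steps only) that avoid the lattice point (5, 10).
Number of paths = 2243892

Total paths from (0, 0) to (11, 13): C(24, 11) = 2496144. Paths through (5, 10): (paths (0, 0) → (5, 10)) × (paths (5, 10) → (11, 13)) = C(15, 5) · C(9, 6) = 3003 · 84 = 252252. Avoidance count = 2496144 − 252252 = 2243892.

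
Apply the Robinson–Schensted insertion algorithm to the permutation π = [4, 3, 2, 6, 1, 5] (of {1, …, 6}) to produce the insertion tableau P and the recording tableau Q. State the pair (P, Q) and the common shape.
P = [1, 5] / [2, 6] / [3] / [4];  Q = [1, 4] / [2, 6] / [3] / [5];  common shape = (2, 2, 1, 1)

Row-insert the values π_1, π_2, … into P one at a time, bumping the leftmost entry strictly greater than the inserted value down to the next row. The recording tableau Q records, in position (i, j), the step at which that cell was added to P.
  Insert 4 (step 1): P = [4];  Q = [1]
  Insert 3 (step 2): P = [3] / [4];  Q = [1] / [2]
  Insert 2 (step 3): P = [2] / [3] / [4];  Q = [1] / [2] / [3]
  Insert 6 (step 4): P = [2, 6] / [3] / [4];  Q = [1, 4] / [2] / [3]
  Insert 1 (step 5): P = [1, 6] / [2] / [3] / [4];  Q = [1, 4] / [2] / [3] / [5]
  Insert 5 (step 6): P = [1, 5] / [2, 6] / [3] / [4];  Q = [1, 4] / [2, 6] / [3] / [5]
Final shape: (2, 2, 1, 1).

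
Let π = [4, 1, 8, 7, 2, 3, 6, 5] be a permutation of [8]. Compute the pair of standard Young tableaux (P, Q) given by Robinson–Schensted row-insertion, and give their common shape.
P = [1, 2, 3, 5] / [4, 6] / [7] / [8];  Q = [1, 3, 6, 7] / [2, 4] / [5] / [8];  common shape = (4, 2, 1, 1)

Row-insert the values π_1, π_2, … into P one at a time, bumping the leftmost entry strictly greater than the inserted value down to the next row. The recording tableau Q records, in position (i, j), the step at which that cell was added to P.
  Insert 4 (step 1): P = [4];  Q = [1]
  Insert 1 (step 2): P = [1] / [4];  Q = [1] / [2]
  Insert 8 (step 3): P = [1, 8] / [4];  Q = [1, 3] / [2]
  Insert 7 (step 4): P = [1, 7] / [4, 8];  Q = [1, 3] / [2, 4]
  Insert 2 (step 5): P = [1, 2] / [4, 7] / [8];  Q = [1, 3] / [2, 4] / [5]
  Insert 3 (step 6): P = [1, 2, 3] / [4, 7] / [8];  Q = [1, 3, 6] / [2, 4] / [5]
  Insert 6 (step 7): P = [1, 2, 3, 6] / [4, 7] / [8];  Q = [1, 3, 6, 7] / [2, 4] / [5]
  Insert 5 (step 8): P = [1, 2, 3, 5] / [4, 6] / [7] / [8];  Q = [1, 3, 6, 7] / [2, 4] / [5] / [8]
Final shape: (4, 2, 1, 1).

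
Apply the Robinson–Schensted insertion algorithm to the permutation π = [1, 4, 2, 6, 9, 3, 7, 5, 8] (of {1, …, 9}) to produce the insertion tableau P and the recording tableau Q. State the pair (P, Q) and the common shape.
P = [1, 2, 3, 5, 8] / [4, 6, 7] / [9];  Q = [1, 2, 4, 5, 9] / [3, 6, 7] / [8];  common shape = (5, 3, 1)

Row-insert the values π_1, π_2, … into P one at a time, bumping the leftmost entry strictly greater than the inserted value down to the next row. The recording tableau Q records, in position (i, j), the step at which that cell was added to P.
  Insert 1 (step 1): P = [1];  Q = [1]
  Insert 4 (step 2): P = [1, 4];  Q = [1, 2]
  Insert 2 (step 3): P = [1, 2] / [4];  Q = [1, 2] / [3]
  Insert 6 (step 4): P = [1, 2, 6] / [4];  Q = [1, 2, 4] / [3]
  Insert 9 (step 5): P = [1, 2, 6, 9] / [4];  Q = [1, 2, 4, 5] / [3]
  Insert 3 (step 6): P = [1, 2, 3, 9] / [4, 6];  Q = [1, 2, 4, 5] / [3, 6]
  Insert 7 (step 7): P = [1, 2, 3, 7] / [4, 6, 9];  Q = [1, 2, 4, 5] / [3, 6, 7]
  Insert 5 (step 8): P = [1, 2, 3, 5] / [4, 6, 7] / [9];  Q = [1, 2, 4, 5] / [3, 6, 7] / [8]
  Insert 8 (step 9): P = [1, 2, 3, 5, 8] / [4, 6, 7] / [9];  Q = [1, 2, 4, 5, 9] / [3, 6, 7] / [8]
Final shape: (5, 3, 1).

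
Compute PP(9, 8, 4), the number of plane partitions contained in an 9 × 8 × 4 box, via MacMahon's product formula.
PP(9, 8, 4) = 151561524301616

Evaluate the triple product over i = 1..9, j = 1..8, k = 1..4. The factors are (2/1) · (3/2) · (4/3) · (5/4) · (3/2) · (4/3) · (5/4) · (6/5) · … (288 factors total). The numerators and denominators telescope so the product is an integer; carrying out the multiplication exactly gives PP(9, 8, 4) = 151561524301616.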